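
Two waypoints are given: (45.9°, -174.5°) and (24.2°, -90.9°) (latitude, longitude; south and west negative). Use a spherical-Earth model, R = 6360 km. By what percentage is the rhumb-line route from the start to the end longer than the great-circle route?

3.5%

Great circle: σ = 1.1970 rad → d_gc = Rσ = 7613.1 km
Rhumb: Δφ = -0.3787, Δλ = +1.4591, Δψ = -0.4682, q = Δφ/Δψ = 0.8088 → d_rh = R√(Δφ²+q²Δλ²) = 7882.9 km
Excess = (7882.9 − 7613.1) / 7613.1 = 269.8 / 7613.1 = 3.54% ≈ 3.5%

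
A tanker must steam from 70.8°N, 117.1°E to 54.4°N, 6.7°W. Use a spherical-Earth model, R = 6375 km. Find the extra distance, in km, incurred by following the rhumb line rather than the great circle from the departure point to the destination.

Great circle: cos σ = sin φ₁ sin φ₂ + cos φ₁ cos φ₂ cos Δλ,  σ = 0.8481 rad → d_gc = 5406.9 km
Rhumb line: Δψ = -0.6409, q = Δφ/Δψ = 0.4466, d_rh = R√(Δφ²+q²Δλ²) = 6416.5 km
Excess = 6416.5 − 5406.9 = 1009.6 ≈ 1010 km

1010 km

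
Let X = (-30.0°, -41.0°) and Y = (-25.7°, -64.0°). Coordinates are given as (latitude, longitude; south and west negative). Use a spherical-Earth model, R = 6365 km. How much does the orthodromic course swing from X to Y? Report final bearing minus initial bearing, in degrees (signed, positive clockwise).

At departure: θ₁ = atan2(sin Δλ cos φ₂, cos φ₁ sin φ₂ − sin φ₁ cos φ₂ cos Δλ) = 276.35°
At arrival: θ₂ = atan2(sin Δλ cos φ₁, −cos φ₂ sin φ₁ + sin φ₂ cos φ₁ cos Δλ) = 287.21°
Δθ = θ₂ − θ₁ = +10.9°

+10.9°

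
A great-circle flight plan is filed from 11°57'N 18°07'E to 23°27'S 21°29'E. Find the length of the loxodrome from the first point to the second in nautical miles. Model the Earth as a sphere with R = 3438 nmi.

Rhumb course C = atan2(Δλ, Δψ) with Δψ = ln[tan(π/4+φ₂/2)/tan(π/4+φ₁/2)] = -0.6313, Δλ = +0.0588 → C = 174.68°
d = R·|Δφ| / |cos C| = 3438·0.61785 / 0.99570 = 2133 nmi

2133 nmi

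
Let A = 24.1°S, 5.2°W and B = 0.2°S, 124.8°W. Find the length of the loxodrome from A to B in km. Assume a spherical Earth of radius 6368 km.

13162 km

Rhumb course C = atan2(Δλ, Δψ) with Δψ = ln[tan(π/4+φ₂/2)/tan(π/4+φ₁/2)] = +0.4301, Δλ = -2.0874 → C = 281.64°
d = R·|Δφ| / |cos C| = 6368·0.41713 / 0.20181 = 13162 km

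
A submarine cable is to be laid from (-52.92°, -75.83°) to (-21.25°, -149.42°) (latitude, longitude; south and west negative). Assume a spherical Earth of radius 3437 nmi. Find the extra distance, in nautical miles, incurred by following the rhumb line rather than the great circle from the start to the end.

112 nmi

Great circle: cos σ = sin φ₁ sin φ₂ + cos φ₁ cos φ₂ cos Δλ,  σ = 1.1064 rad → d_gc = 3802.6 nmi
Rhumb line: Δψ = +0.7128, q = Δφ/Δψ = 0.7754, d_rh = R√(Δφ²+q²Δλ²) = 3914.9 nmi
Excess = 3914.9 − 3802.6 = 112.3 ≈ 112 nmi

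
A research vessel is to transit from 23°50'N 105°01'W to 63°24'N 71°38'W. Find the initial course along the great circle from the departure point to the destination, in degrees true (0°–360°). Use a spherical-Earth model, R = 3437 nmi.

N = sin Δλ·cos φ₂ = +0.2464;  D = cos φ₁ sin φ₂ − sin φ₁ cos φ₂ cos Δλ = +0.6668
initial course = atan2(N, D) = 20.28°

20.3°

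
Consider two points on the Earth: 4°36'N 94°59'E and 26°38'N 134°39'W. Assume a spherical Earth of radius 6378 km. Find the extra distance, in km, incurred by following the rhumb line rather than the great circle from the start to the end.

Great circle: cos σ = sin φ₁ sin φ₂ + cos φ₁ cos φ₂ cos Δλ,  σ = 2.1426 rad → d_gc = 13665.4 km
Rhumb line: Δψ = +0.4022, q = Δφ/Δψ = 0.9562, d_rh = R√(Δφ²+q²Δλ²) = 14091.4 km
Excess = 14091.4 − 13665.4 = 426.0 ≈ 426 km

426 km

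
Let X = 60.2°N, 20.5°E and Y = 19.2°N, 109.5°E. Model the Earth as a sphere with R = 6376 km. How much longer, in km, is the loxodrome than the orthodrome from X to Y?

Great circle: cos σ = sin φ₁ sin φ₂ + cos φ₁ cos φ₂ cos Δλ,  σ = 1.2728 rad → d_gc = 8115.6 km
Rhumb line: Δψ = -0.9824, q = Δφ/Δψ = 0.7284, d_rh = R√(Δφ²+q²Δλ²) = 8535.9 km
Excess = 8535.9 − 8115.6 = 420.3 ≈ 420 km

420 km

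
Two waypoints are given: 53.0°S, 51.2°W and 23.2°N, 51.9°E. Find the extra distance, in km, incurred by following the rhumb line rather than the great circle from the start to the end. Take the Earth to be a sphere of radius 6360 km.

Great circle: cos σ = sin φ₁ sin φ₂ + cos φ₁ cos φ₂ cos Δλ,  σ = 2.0264 rad → d_gc = 12887.8 km
Rhumb line: Δψ = +1.5113, q = Δφ/Δψ = 0.8800, d_rh = R√(Δφ²+q²Δλ²) = 13151.9 km
Excess = 13151.9 − 12887.8 = 264.1 ≈ 264 km

264 km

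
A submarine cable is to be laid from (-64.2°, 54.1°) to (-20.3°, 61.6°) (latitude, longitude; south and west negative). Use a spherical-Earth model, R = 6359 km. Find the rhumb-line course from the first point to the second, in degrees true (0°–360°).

Δψ = ln[tan(π/4+φ₂/2)/tan(π/4+φ₁/2)] = +1.1119
Δλ = +0.1309 rad (taken the short way round)
course = atan2(Δλ, Δψ) = 6.71°

6.7°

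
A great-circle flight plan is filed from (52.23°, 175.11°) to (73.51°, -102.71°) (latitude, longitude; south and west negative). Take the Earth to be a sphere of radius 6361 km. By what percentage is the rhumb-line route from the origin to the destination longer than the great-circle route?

Great circle: σ = 0.6735 rad → d_gc = Rσ = 4284.4 km
Rhumb: Δφ = +0.3714, Δλ = +1.4343, Δψ = +0.8590, q = Δφ/Δψ = 0.4324 → d_rh = R√(Δφ²+q²Δλ²) = 4598.2 km
Excess = (4598.2 − 4284.4) / 4284.4 = 313.8 / 4284.4 = 7.32% ≈ 7.3%

7.3%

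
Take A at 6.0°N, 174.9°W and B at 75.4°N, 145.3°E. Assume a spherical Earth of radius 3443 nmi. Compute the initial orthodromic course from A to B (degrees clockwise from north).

350.3°

θ = atan2( sin Δλ·cos φ₂ ,  cos φ₁ sin φ₂ − sin φ₁ cos φ₂ cos Δλ )
  = atan2(-0.1614, +0.9422) = 350.28°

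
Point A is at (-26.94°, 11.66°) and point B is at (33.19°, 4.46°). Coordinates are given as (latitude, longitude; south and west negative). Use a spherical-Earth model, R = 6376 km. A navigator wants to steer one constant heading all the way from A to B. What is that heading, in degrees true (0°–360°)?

353.5°

Meridional parts: M(φ₁)=-0.4885, M(φ₂)=+0.6147 → ΔM = +1.1032;  Δλ = -0.1257 rad
tan C = Δλ / ΔM = -0.1139 → C = 353.50°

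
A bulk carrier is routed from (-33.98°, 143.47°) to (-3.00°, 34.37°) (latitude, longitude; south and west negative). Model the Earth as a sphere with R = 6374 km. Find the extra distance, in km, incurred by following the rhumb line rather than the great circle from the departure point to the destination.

Great circle: cos σ = sin φ₁ sin φ₂ + cos φ₁ cos φ₂ cos Δλ,  σ = 1.8149 rad → d_gc = 11568.4 km
Rhumb line: Δψ = +0.5789, q = Δφ/Δψ = 0.9341, d_rh = R√(Δφ²+q²Δλ²) = 11849.4 km
Excess = 11849.4 − 11568.4 = 281.0 ≈ 281 km

281 km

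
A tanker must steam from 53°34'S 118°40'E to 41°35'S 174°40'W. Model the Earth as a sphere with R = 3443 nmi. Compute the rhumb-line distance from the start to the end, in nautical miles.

Rhumb course C = atan2(Δλ, Δψ) with Δψ = ln[tan(π/4+φ₂/2)/tan(π/4+φ₁/2)] = +0.3120, Δλ = +1.1636 → C = 74.99°
d = R·|Δφ| / |cos C| = 3443·0.20915 / 0.25897 = 2781 nmi

2781 nmi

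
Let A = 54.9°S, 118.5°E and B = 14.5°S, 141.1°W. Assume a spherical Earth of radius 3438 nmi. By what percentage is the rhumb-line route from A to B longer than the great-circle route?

Great circle: σ = 1.4663 rad → d_gc = Rσ = 5041.0 nmi
Rhumb: Δφ = +0.7051, Δλ = +1.7523, Δψ = +0.8954, q = Δφ/Δψ = 0.7875 → d_rh = R√(Δφ²+q²Δλ²) = 5327.7 nmi
Excess = (5327.7 − 5041.0) / 5041.0 = 286.7 / 5041.0 = 5.69% ≈ 5.7%

5.7%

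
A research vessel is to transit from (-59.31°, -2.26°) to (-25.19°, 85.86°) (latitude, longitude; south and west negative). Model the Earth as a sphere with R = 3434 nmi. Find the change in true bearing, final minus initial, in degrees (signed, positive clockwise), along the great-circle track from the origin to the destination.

At departure: θ₁ = atan2(sin Δλ cos φ₂, cos φ₁ sin φ₂ − sin φ₁ cos φ₂ cos Δλ) = 101.97°
At arrival: θ₂ = atan2(sin Δλ cos φ₁, −cos φ₂ sin φ₁ + sin φ₂ cos φ₁ cos Δλ) = 33.49°
Δθ = θ₂ − θ₁ = -68.5°

-68.5°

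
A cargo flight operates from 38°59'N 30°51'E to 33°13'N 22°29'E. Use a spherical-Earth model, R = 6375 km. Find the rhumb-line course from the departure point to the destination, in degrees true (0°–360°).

Δψ = ln[tan(π/4+φ₂/2)/tan(π/4+φ₁/2)] = -0.1247
Δλ = -0.1460 rad (taken the short way round)
course = atan2(Δλ, Δψ) = 229.51°

229.5°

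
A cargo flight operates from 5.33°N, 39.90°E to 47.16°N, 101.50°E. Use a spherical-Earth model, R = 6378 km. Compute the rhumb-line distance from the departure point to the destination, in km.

7549 km

Δψ = ln[tan(π/4+φ₂/2)/tan(π/4+φ₁/2)] = +0.8426;  Δφ = +0.7301 rad,  Δλ = +1.0751 rad
q = Δφ/Δψ = 0.8665
d = R·√(Δφ² + q²Δλ²) = 6378·1.18357 = 7549 km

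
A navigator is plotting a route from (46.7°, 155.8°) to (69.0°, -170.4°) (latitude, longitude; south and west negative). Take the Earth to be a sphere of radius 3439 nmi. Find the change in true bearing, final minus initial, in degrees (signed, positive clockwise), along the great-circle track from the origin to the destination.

Initial bearing θ₁ = atan2(sin Δλ cos φ₂, cos φ₁ sin φ₂ − sin φ₁ cos φ₂ cos Δλ) = 25.21°
Final bearing θ₂ = (initial bearing from the destination back to the start) + 180° = 54.59°
Δθ = θ₂ − θ₁ = +29.4°

+29.4°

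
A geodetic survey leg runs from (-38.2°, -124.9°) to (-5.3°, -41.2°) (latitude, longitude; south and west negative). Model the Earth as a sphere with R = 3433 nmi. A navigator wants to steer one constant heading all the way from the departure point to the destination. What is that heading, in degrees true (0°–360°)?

66.7°

Meridional parts: M(φ₁)=-0.7224, M(φ₂)=-0.0926 → ΔM = +0.6298;  Δλ = +1.4608 rad
tan C = Δλ / ΔM = +2.3196 → C = 66.68°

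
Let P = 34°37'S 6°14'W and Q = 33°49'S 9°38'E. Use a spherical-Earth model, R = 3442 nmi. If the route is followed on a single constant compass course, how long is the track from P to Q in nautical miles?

790 nmi

Δψ = ln[tan(π/4+φ₂/2)/tan(π/4+φ₁/2)] = +0.0169;  Δφ = +0.0140 rad,  Δλ = +0.2769 rad
q = Δφ/Δψ = 0.8269
d = R·√(Δφ² + q²Δλ²) = 3442·0.22942 = 790 nmi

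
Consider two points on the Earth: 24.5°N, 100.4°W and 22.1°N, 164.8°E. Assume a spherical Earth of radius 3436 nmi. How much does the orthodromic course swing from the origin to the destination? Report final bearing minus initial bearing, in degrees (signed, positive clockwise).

-46.6°

At departure: θ₁ = atan2(sin Δλ cos φ₂, cos φ₁ sin φ₂ − sin φ₁ cos φ₂ cos Δλ) = 292.08°
At arrival: θ₂ = atan2(sin Δλ cos φ₁, −cos φ₂ sin φ₁ + sin φ₂ cos φ₁ cos Δλ) = 245.52°
Δθ = θ₂ − θ₁ = -46.6°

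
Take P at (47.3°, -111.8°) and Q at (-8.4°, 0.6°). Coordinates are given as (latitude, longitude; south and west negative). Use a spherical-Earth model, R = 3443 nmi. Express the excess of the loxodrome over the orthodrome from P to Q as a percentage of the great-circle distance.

3.3%

Great circle: σ = 1.9423 rad → d_gc = Rσ = 6687.3 nmi
Rhumb: Δφ = -0.9721, Δλ = +1.9618, Δψ = -1.0865, q = Δφ/Δψ = 0.8948 → d_rh = R√(Δφ²+q²Δλ²) = 6908.6 nmi
Excess = (6908.6 − 6687.3) / 6687.3 = 221.3 / 6687.3 = 3.31% ≈ 3.3%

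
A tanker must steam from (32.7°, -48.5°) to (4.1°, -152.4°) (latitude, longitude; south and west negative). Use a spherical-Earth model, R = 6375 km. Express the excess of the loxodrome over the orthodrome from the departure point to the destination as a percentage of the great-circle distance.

Great circle: σ = 1.7345 rad → d_gc = Rσ = 11057.7 km
Rhumb: Δφ = -0.4992, Δλ = -1.8134, Δψ = -0.5329, q = Δφ/Δψ = 0.9367 → d_rh = R√(Δφ²+q²Δλ²) = 11286.9 km
Excess = (11286.9 − 11057.7) / 11057.7 = 229.2 / 11057.7 = 2.07% ≈ 2.1%

2.1%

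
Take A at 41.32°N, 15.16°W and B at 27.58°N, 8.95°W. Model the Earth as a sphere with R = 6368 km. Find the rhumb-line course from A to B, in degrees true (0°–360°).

159.6°

Δψ = ln[tan(π/4+φ₂/2)/tan(π/4+φ₁/2)] = -0.2922
Δλ = +0.1084 rad (taken the short way round)
course = atan2(Δλ, Δψ) = 159.65°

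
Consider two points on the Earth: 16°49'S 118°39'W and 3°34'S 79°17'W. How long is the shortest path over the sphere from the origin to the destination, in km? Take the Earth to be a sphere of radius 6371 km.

Haversine: a = sin²(Δφ/2)+cos φ₁ cos φ₂ sin²(Δλ/2) = 0.12170;  σ = 2·atan2(√a,√(1−a))
σ = 40.834° → d = Rσ = 6371·0.71269 = 4541 km

4541 km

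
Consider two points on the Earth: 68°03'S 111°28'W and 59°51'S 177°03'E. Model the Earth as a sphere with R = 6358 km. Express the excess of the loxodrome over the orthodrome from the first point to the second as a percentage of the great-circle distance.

Great circle: σ = 0.5323 rad → d_gc = Rσ = 3384.2 km
Rhumb: Δφ = +0.1431, Δλ = -1.2476, Δψ = +0.3285, q = Δφ/Δψ = 0.4356 → d_rh = R√(Δφ²+q²Δλ²) = 3573.3 km
Excess = (3573.3 − 3384.2) / 3384.2 = 189.1 / 3384.2 = 5.59% ≈ 5.6%

5.6%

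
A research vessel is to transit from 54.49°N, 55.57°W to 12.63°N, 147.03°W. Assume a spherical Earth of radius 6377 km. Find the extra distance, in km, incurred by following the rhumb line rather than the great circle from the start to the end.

387 km

Great circle: cos σ = sin φ₁ sin φ₂ + cos φ₁ cos φ₂ cos Δλ,  σ = 1.4065 rad → d_gc = 8969.3 km
Rhumb line: Δψ = -0.9166, q = Δφ/Δψ = 0.7971, d_rh = R√(Δφ²+q²Δλ²) = 9356.5 km
Excess = 9356.5 − 8969.3 = 387.2 ≈ 387 km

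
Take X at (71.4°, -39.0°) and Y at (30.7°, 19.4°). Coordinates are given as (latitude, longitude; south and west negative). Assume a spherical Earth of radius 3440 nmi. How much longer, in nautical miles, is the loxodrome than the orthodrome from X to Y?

Great circle: cos σ = sin φ₁ sin φ₂ + cos φ₁ cos φ₂ cos Δλ,  σ = 0.8924 rad → d_gc = 3069.7 nmi
Rhumb line: Δψ = -1.2459, q = Δφ/Δψ = 0.5701, d_rh = R√(Δφ²+q²Δλ²) = 3157.1 nmi
Excess = 3157.1 − 3069.7 = 87.4 ≈ 87 nmi

87 nmi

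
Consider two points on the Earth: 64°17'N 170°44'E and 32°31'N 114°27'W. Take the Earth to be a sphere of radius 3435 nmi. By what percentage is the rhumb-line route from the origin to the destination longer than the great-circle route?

Great circle: σ = 0.9519 rad → d_gc = Rσ = 3269.8 nmi
Rhumb: Δφ = -0.5544, Δλ = +1.3058, Δψ = -0.8766, q = Δφ/Δψ = 0.6325 → d_rh = R√(Δφ²+q²Δλ²) = 3417.0 nmi
Excess = (3417.0 − 3269.8) / 3269.8 = 147.2 / 3269.8 = 4.50% ≈ 4.5%

4.5%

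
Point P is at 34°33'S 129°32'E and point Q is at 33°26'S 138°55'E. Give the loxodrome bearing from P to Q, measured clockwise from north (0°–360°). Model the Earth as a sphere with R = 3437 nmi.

Meridional parts: M(φ₁)=-0.6433, M(φ₂)=-0.6198 → ΔM = +0.0235;  Δλ = +0.1638 rad
tan C = Δλ / ΔM = +6.9669 → C = 81.83°

81.8°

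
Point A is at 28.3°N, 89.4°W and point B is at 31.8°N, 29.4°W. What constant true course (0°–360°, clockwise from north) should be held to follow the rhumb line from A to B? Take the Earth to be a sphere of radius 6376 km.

Meridional parts: M(φ₁)=+0.5153, M(φ₂)=+0.5859 → ΔM = +0.0706;  Δλ = +1.0472 rad
tan C = Δλ / ΔM = +14.8348 → C = 86.14°

86.1°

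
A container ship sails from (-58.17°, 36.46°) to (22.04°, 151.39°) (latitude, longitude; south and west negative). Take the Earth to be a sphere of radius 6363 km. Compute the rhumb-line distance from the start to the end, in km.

Rhumb course C = atan2(Δλ, Δψ) with Δψ = ln[tan(π/4+φ₂/2)/tan(π/4+φ₁/2)] = +1.6493, Δλ = +2.0059 → C = 50.57°
d = R·|Δφ| / |cos C| = 6363·1.39993 / 0.63510 = 14026 km

14026 km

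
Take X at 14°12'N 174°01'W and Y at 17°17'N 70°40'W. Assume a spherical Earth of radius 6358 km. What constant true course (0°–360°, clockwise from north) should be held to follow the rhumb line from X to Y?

Meridional parts: M(φ₁)=+0.2504, M(φ₂)=+0.3063 → ΔM = +0.0559;  Δλ = +1.8038 rad
tan C = Δλ / ΔM = +32.2573 → C = 88.22°

88.2°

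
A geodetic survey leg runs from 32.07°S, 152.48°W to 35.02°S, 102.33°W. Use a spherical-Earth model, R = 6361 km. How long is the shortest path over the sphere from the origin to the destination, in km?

4603 km

cos σ = sin φ₁ sin φ₂ + cos φ₁ cos φ₂ cos Δλ
      = sin(-32.07°)sin(-35.02°) + cos(-32.07°)cos(-35.02°)cos(50.15°) = 0.7494
σ = 41.463° → d = Rσ = 6361·0.72367 = 4603 km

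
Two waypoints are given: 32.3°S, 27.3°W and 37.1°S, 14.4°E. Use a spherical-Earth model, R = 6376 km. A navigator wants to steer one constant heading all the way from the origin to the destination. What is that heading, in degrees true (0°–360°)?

Δψ = ln[tan(π/4+φ₂/2)/tan(π/4+φ₁/2)] = -0.1020
Δλ = +0.7278 rad (taken the short way round)
course = atan2(Δλ, Δψ) = 97.97°

98.0°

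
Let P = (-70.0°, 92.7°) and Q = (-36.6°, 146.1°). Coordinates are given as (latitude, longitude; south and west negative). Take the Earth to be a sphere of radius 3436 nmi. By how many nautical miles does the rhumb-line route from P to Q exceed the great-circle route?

65 nmi

Great circle: cos σ = sin φ₁ sin φ₂ + cos φ₁ cos φ₂ cos Δλ,  σ = 0.7612 rad → d_gc = 2615.6 nmi
Rhumb line: Δψ = +1.0481, q = Δφ/Δψ = 0.5562, d_rh = R√(Δφ²+q²Δλ²) = 2680.3 nmi
Excess = 2680.3 − 2615.6 = 64.7 ≈ 65 nmi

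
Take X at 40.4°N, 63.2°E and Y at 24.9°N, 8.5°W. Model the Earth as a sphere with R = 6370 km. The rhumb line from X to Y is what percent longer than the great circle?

2.2%

Great circle: σ = 1.0590 rad → d_gc = Rσ = 6745.6 km
Rhumb: Δφ = -0.2705, Δλ = -1.2514, Δψ = -0.3231, q = Δφ/Δψ = 0.8373 → d_rh = R√(Δφ²+q²Δλ²) = 6893.2 km
Excess = (6893.2 − 6745.6) / 6745.6 = 147.6 / 6745.6 = 2.19% ≈ 2.2%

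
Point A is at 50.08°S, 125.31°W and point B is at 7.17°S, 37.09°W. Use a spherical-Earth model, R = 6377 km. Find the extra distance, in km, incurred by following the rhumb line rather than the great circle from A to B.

286 km

Great circle: cos σ = sin φ₁ sin φ₂ + cos φ₁ cos φ₂ cos Δλ,  σ = 1.4550 rad → d_gc = 9278.8 km
Rhumb line: Δψ = +0.8874, q = Δφ/Δψ = 0.8440, d_rh = R√(Δφ²+q²Δλ²) = 9564.4 km
Excess = 9564.4 − 9278.8 = 285.6 ≈ 286 km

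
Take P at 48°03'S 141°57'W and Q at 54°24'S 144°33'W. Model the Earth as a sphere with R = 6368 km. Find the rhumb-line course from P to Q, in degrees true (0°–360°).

Δψ = ln[tan(π/4+φ₂/2)/tan(π/4+φ₁/2)] = -0.1773
Δλ = -0.0454 rad (taken the short way round)
course = atan2(Δλ, Δψ) = 194.35°

194.4°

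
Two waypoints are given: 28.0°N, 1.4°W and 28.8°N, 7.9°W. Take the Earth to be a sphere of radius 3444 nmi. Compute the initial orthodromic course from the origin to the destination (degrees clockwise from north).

279.5°

θ = atan2( sin Δλ·cos φ₂ ,  cos φ₁ sin φ₂ − sin φ₁ cos φ₂ cos Δλ )
  = atan2(-0.0992, +0.0166) = 279.50°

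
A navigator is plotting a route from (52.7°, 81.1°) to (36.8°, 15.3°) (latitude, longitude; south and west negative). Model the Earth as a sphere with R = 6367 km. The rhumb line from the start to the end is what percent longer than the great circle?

Great circle: σ = 0.8293 rad → d_gc = Rσ = 5279.9 km
Rhumb: Δφ = -0.2775, Δλ = -1.1484, Δψ = -0.3945, q = Δφ/Δψ = 0.7034 → d_rh = R√(Δφ²+q²Δλ²) = 5438.1 km
Excess = (5438.1 − 5279.9) / 5279.9 = 158.2 / 5279.9 = 3.00% ≈ 3.0%

3.0%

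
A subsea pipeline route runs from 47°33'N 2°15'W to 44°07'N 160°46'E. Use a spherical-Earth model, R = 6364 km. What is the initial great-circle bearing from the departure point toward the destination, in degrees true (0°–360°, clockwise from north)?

12.1°

θ = atan2( sin Δλ·cos φ₂ ,  cos φ₁ sin φ₂ − sin φ₁ cos φ₂ cos Δλ )
  = atan2(+0.2097, +0.9765) = 12.12°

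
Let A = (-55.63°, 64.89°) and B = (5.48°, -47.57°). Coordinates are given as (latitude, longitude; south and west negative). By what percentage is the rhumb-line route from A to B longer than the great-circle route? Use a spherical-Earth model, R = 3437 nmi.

5.1%

Great circle: σ = 1.8687 rad → d_gc = Rσ = 6422.7 nmi
Rhumb: Δφ = +1.0666, Δλ = -1.9628, Δψ = +1.2693, q = Δφ/Δψ = 0.8403 → d_rh = R√(Δφ²+q²Δλ²) = 6750.5 nmi
Excess = (6750.5 − 6422.7) / 6422.7 = 327.8 / 6422.7 = 5.10% ≈ 5.1%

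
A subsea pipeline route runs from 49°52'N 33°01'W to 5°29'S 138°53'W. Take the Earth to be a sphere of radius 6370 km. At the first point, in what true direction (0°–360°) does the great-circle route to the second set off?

278.7°

N = sin Δλ·cos φ₂ = -0.9575;  D = cos φ₁ sin φ₂ − sin φ₁ cos φ₂ cos Δλ = +0.1465
initial course = atan2(N, D) = 278.70°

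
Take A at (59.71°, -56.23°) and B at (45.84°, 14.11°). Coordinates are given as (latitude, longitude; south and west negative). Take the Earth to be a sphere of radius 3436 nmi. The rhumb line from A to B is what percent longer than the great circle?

4.3%

Great circle: σ = 0.7412 rad → d_gc = Rσ = 2546.7 nmi
Rhumb: Δφ = -0.2421, Δλ = +1.2277, Δψ = -0.4046, q = Δφ/Δψ = 0.5983 → d_rh = R√(Δφ²+q²Δλ²) = 2657.3 nmi
Excess = (2657.3 − 2546.7) / 2546.7 = 110.6 / 2546.7 = 4.34% ≈ 4.3%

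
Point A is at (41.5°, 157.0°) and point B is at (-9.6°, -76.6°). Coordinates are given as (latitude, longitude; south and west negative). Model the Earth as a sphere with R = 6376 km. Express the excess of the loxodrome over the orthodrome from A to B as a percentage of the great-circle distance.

3.4%

Great circle: σ = 2.1516 rad → d_gc = Rσ = 13718.8 km
Rhumb: Δφ = -0.8919, Δλ = +2.2061, Δψ = -0.9658, q = Δφ/Δψ = 0.9234 → d_rh = R√(Δφ²+q²Δλ²) = 14179.3 km
Excess = (14179.3 − 13718.8) / 13718.8 = 460.5 / 13718.8 = 3.36% ≈ 3.4%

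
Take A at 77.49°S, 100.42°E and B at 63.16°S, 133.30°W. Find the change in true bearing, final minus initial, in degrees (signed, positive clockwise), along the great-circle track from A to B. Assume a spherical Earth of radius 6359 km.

-123.8°

Initial bearing θ₁ = atan2(sin Δλ cos φ₂, cos φ₁ sin φ₂ − sin φ₁ cos φ₂ cos Δλ) = 141.29°
Final bearing θ₂ = (initial bearing from the destination back to the start) + 180° = 17.46°
Δθ = θ₂ − θ₁ = -123.8°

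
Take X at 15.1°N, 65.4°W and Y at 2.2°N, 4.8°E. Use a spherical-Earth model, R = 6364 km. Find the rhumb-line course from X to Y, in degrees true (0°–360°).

100.6°

Meridional parts: M(φ₁)=+0.2666, M(φ₂)=+0.0384 → ΔM = -0.2282;  Δλ = +1.2252 rad
tan C = Δλ / ΔM = -5.3681 → C = 100.55°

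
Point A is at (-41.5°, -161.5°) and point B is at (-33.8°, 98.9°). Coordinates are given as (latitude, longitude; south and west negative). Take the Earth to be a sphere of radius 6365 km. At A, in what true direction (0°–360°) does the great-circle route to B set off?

θ = atan2( sin Δλ·cos φ₂ ,  cos φ₁ sin φ₂ − sin φ₁ cos φ₂ cos Δλ )
  = atan2(-0.8193, -0.5085) = 238.18°

238.2°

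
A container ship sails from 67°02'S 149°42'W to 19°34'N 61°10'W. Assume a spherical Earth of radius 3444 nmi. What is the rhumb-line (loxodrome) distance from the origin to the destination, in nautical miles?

Rhumb course C = atan2(Δλ, Δψ) with Δψ = ln[tan(π/4+φ₂/2)/tan(π/4+φ₁/2)] = +1.9422, Δλ = +1.5452 → C = 38.51°
d = R·|Δφ| / |cos C| = 3444·1.51146 / 0.78254 = 6652 nmi

6652 nmi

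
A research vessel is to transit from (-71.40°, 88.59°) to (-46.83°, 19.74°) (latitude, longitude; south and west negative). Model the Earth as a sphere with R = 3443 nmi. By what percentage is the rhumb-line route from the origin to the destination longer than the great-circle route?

Great circle: σ = 0.6920 rad → d_gc = Rσ = 2382.6 nmi
Rhumb: Δφ = +0.4288, Δλ = -1.2017, Δψ = +0.8821, q = Δφ/Δψ = 0.4862 → d_rh = R√(Δφ²+q²Δλ²) = 2495.1 nmi
Excess = (2495.1 − 2382.6) / 2382.6 = 112.5 / 2382.6 = 4.72% ≈ 4.7%

4.7%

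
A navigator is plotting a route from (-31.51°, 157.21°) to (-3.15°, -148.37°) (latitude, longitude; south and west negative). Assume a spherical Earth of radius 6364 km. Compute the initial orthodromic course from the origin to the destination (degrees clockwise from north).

N = sin Δλ·cos φ₂ = +0.8121;  D = cos φ₁ sin φ₂ − sin φ₁ cos φ₂ cos Δλ = +0.2568
initial course = atan2(N, D) = 72.45°

72.5°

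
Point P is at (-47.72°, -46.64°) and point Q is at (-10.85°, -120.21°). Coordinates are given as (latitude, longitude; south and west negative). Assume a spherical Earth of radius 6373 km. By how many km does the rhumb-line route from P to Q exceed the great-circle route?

161 km

Great circle: cos σ = sin φ₁ sin φ₂ + cos φ₁ cos φ₂ cos Δλ,  σ = 1.2386 rad → d_gc = 7893.4 km
Rhumb line: Δψ = +0.7597, q = Δφ/Δψ = 0.8471, d_rh = R√(Δφ²+q²Δλ²) = 8054.1 km
Excess = 8054.1 − 7893.4 = 160.7 ≈ 161 km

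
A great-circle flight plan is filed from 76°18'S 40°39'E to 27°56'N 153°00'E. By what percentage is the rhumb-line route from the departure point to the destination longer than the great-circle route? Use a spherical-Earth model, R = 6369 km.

Great circle: σ = 2.1349 rad → d_gc = Rσ = 13597.4 km
Rhumb: Δφ = +1.8192, Δλ = +1.9609, Δψ = +2.6273, q = Δφ/Δψ = 0.6924 → d_rh = R√(Δφ²+q²Δλ²) = 14457.9 km
Excess = (14457.9 − 13597.4) / 13597.4 = 860.5 / 13597.4 = 6.33% ≈ 6.3%

6.3%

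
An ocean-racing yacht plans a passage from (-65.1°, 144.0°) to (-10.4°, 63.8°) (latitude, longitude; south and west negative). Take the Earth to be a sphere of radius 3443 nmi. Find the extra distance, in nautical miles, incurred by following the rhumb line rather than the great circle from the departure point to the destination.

Great circle: cos σ = sin φ₁ sin φ₂ + cos φ₁ cos φ₂ cos Δλ,  σ = 1.3344 rad → d_gc = 4594.3 nmi
Rhumb line: Δψ = +1.3281, q = Δφ/Δψ = 0.7189, d_rh = R√(Δφ²+q²Δλ²) = 4775.6 nmi
Excess = 4775.6 − 4594.3 = 181.3 ≈ 181 nmi

181 nmi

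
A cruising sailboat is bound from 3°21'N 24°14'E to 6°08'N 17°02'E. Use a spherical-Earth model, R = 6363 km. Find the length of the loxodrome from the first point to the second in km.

Δψ = ln[tan(π/4+φ₂/2)/tan(π/4+φ₁/2)] = +0.0488;  Δφ = +0.0486 rad,  Δλ = -0.1257 rad
q = Δφ/Δψ = 0.9965
d = R·√(Δφ² + q²Δλ²) = 6363·0.13431 = 855 km

855 km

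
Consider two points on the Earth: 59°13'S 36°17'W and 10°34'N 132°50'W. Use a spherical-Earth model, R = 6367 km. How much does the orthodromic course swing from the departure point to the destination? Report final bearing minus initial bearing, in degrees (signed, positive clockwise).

At departure: θ₁ = atan2(sin Δλ cos φ₂, cos φ₁ sin φ₂ − sin φ₁ cos φ₂ cos Δλ) = 269.85°
At arrival: θ₂ = atan2(sin Δλ cos φ₁, −cos φ₂ sin φ₁ + sin φ₂ cos φ₁ cos Δλ) = 328.63°
Δθ = θ₂ − θ₁ = +58.8°

+58.8°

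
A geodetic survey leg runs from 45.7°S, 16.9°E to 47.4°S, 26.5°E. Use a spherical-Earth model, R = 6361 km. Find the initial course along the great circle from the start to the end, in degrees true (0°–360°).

107.9°

N = sin Δλ·cos φ₂ = +0.1129;  D = cos φ₁ sin φ₂ − sin φ₁ cos φ₂ cos Δλ = -0.0365
initial course = atan2(N, D) = 107.90°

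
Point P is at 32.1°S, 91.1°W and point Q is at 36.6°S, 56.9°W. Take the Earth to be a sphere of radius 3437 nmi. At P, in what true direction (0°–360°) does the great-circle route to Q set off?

θ = atan2( sin Δλ·cos φ₂ ,  cos φ₁ sin φ₂ − sin φ₁ cos φ₂ cos Δλ )
  = atan2(+0.4513, -0.1522) = 108.64°

108.6°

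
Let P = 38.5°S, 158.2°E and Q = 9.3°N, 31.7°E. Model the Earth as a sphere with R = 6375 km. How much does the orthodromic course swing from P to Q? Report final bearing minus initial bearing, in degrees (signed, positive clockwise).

Initial bearing θ₁ = atan2(sin Δλ cos φ₂, cos φ₁ sin φ₂ − sin φ₁ cos φ₂ cos Δλ) = 253.24°
Final bearing θ₂ = (initial bearing from the destination back to the start) + 180° = 310.59°
Δθ = θ₂ − θ₁ = +57.4°

+57.4°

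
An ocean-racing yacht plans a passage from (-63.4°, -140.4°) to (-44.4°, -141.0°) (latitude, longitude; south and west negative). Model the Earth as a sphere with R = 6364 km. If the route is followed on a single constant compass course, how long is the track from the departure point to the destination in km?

2111 km

Rhumb course C = atan2(Δλ, Δψ) with Δψ = ln[tan(π/4+φ₂/2)/tan(π/4+φ₁/2)] = +0.5756, Δλ = -0.0105 → C = 358.96°
d = R·|Δφ| / |cos C| = 6364·0.33161 / 0.99983 = 2111 km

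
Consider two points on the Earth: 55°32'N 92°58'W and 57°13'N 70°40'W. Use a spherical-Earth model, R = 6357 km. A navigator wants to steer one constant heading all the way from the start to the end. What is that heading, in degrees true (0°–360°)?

Meridional parts: M(φ₁)=+1.1706, M(φ₂)=+1.2236 → ΔM = +0.0531;  Δλ = +0.3892 rad
tan C = Δλ / ΔM = +7.3344 → C = 82.24°

82.2°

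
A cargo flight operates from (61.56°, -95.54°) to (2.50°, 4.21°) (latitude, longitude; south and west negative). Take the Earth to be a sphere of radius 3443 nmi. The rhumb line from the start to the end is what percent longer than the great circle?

Great circle: σ = 1.6130 rad → d_gc = Rσ = 5553.7 nmi
Rhumb: Δφ = -1.0308, Δλ = +1.7410, Δψ = -1.3291, q = Δφ/Δψ = 0.7756 → d_rh = R√(Δφ²+q²Δλ²) = 5848.7 nmi
Excess = (5848.7 − 5553.7) / 5553.7 = 295.0 / 5553.7 = 5.31% ≈ 5.3%

5.3%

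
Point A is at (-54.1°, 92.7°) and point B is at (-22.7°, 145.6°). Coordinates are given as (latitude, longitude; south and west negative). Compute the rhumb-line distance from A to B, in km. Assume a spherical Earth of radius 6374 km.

Rhumb course C = atan2(Δλ, Δψ) with Δψ = ln[tan(π/4+φ₂/2)/tan(π/4+φ₁/2)] = +0.7202, Δλ = +0.9233 → C = 52.05°
d = R·|Δφ| / |cos C| = 6374·0.54803 / 0.61504 = 5680 km

5680 km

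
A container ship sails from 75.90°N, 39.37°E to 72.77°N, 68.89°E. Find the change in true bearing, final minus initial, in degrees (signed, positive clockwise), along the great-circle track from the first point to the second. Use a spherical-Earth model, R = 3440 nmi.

+28.5°

Initial bearing θ₁ = atan2(sin Δλ cos φ₂, cos φ₁ sin φ₂ − sin φ₁ cos φ₂ cos Δλ) = 96.76°
Final bearing θ₂ = (initial bearing from the destination back to the start) + 180° = 125.24°
Δθ = θ₂ − θ₁ = +28.5°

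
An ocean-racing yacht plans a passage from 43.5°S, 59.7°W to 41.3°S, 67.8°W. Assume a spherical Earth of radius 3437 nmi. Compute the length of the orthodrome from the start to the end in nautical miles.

382 nmi

Haversine: a = sin²(Δφ/2)+cos φ₁ cos φ₂ sin²(Δλ/2) = 0.00309;  σ = 2·atan2(√a,√(1−a))
σ = 6.370° → d = Rσ = 3437·0.11118 = 382 nmi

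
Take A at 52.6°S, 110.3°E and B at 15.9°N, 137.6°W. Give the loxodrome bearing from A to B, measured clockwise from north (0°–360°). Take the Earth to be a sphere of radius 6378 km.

Meridional parts: M(φ₁)=-1.0833, M(φ₂)=+0.2811 → ΔM = +1.3644;  Δλ = +1.9565 rad
tan C = Δλ / ΔM = +1.4339 → C = 55.11°

55.1°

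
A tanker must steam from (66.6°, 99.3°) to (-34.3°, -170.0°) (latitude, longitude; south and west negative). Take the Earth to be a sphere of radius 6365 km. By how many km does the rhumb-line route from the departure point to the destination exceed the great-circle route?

295 km

Great circle: cos σ = sin φ₁ sin φ₂ + cos φ₁ cos φ₂ cos Δλ,  σ = 2.1190 rad → d_gc = 13487.7 km
Rhumb line: Δψ = -2.2126, q = Δφ/Δψ = 0.7959, d_rh = R√(Δφ²+q²Δλ²) = 13782.4 km
Excess = 13782.4 − 13487.7 = 294.7 ≈ 295 km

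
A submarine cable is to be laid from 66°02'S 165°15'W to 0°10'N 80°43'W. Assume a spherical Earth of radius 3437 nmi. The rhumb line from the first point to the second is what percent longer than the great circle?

3.8%

Great circle: σ = 1.5347 rad → d_gc = Rσ = 5274.9 nmi
Rhumb: Δφ = +1.1554, Δλ = +1.4754, Δψ = +1.5529, q = Δφ/Δψ = 0.7440 → d_rh = R√(Δφ²+q²Δλ²) = 5477.7 nmi
Excess = (5477.7 − 5274.9) / 5274.9 = 202.8 / 5274.9 = 3.84% ≈ 3.8%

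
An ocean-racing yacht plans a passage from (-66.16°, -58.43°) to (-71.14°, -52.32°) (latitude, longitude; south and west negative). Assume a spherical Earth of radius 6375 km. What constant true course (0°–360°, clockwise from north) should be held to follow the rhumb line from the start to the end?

156.0°

Δψ = ln[tan(π/4+φ₂/2)/tan(π/4+φ₁/2)] = -0.2398
Δλ = +0.1066 rad (taken the short way round)
course = atan2(Δλ, Δψ) = 156.03°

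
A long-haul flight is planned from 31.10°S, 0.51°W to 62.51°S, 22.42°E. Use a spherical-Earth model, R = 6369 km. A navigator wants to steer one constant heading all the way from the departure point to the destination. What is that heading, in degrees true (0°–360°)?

154.4°

Meridional parts: M(φ₁)=-0.5716, M(φ₂)=-1.4081 → ΔM = -0.8365;  Δλ = +0.4002 rad
tan C = Δλ / ΔM = -0.4784 → C = 154.43°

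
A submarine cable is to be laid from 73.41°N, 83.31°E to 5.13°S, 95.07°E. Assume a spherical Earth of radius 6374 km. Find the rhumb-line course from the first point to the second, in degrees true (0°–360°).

174.2°

Δψ = ln[tan(π/4+φ₂/2)/tan(π/4+φ₁/2)] = -2.0152
Δλ = +0.2053 rad (taken the short way round)
course = atan2(Δλ, Δψ) = 174.18°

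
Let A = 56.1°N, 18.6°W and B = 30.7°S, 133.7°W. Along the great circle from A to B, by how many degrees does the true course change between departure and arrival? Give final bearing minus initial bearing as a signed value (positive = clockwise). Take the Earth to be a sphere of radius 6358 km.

Initial bearing θ₁ = atan2(sin Δλ cos φ₂, cos φ₁ sin φ₂ − sin φ₁ cos φ₂ cos Δλ) = 271.32°
Final bearing θ₂ = (initial bearing from the destination back to the start) + 180° = 220.43°
Δθ = θ₂ − θ₁ = -50.9°

-50.9°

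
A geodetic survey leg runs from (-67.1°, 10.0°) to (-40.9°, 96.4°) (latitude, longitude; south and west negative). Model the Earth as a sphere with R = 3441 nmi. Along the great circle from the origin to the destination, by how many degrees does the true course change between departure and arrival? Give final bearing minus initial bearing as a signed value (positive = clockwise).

Initial bearing θ₁ = atan2(sin Δλ cos φ₂, cos φ₁ sin φ₂ − sin φ₁ cos φ₂ cos Δλ) = 105.63°
Final bearing θ₂ = (initial bearing from the destination back to the start) + 180° = 29.72°
Δθ = θ₂ − θ₁ = -75.9°

-75.9°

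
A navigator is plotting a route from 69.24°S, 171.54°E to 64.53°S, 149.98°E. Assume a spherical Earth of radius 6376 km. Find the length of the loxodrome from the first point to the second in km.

1075 km

Δψ = ln[tan(π/4+φ₂/2)/tan(π/4+φ₁/2)] = +0.2101;  Δφ = +0.0822 rad,  Δλ = -0.3763 rad
q = Δφ/Δψ = 0.3913
d = R·√(Δφ² + q²Δλ²) = 6376·0.16862 = 1075 km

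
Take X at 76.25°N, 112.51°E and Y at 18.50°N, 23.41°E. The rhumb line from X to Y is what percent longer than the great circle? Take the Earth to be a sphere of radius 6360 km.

6.6%

Great circle: σ = 1.2538 rad → d_gc = Rσ = 7973.9 km
Rhumb: Δφ = -1.0079, Δλ = -1.5551, Δψ = -1.7869, q = Δφ/Δψ = 0.5641 → d_rh = R√(Δφ²+q²Δλ²) = 8498.1 km
Excess = (8498.1 − 7973.9) / 7973.9 = 524.2 / 7973.9 = 6.57% ≈ 6.6%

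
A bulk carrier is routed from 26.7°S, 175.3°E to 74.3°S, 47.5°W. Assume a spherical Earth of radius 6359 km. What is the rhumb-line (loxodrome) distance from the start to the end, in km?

Δψ = ln[tan(π/4+φ₂/2)/tan(π/4+φ₁/2)] = -1.4976;  Δφ = -0.8308 rad,  Δλ = +2.3946 rad
q = Δφ/Δψ = 0.5547
d = R·√(Δφ² + q²Δλ²) = 6359·1.56678 = 9963 km

9963 km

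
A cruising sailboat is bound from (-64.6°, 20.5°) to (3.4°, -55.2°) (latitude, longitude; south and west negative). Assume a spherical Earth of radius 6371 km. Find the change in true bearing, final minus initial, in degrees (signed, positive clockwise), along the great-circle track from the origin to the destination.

+51.0°

Initial bearing θ₁ = atan2(sin Δλ cos φ₂, cos φ₁ sin φ₂ − sin φ₁ cos φ₂ cos Δλ) = 284.39°
Final bearing θ₂ = (initial bearing from the destination back to the start) + 180° = 335.40°
Δθ = θ₂ − θ₁ = +51.0°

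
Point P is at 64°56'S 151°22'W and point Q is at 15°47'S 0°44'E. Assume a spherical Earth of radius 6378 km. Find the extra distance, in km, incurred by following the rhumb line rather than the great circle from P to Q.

Great circle: cos σ = sin φ₁ sin φ₂ + cos φ₁ cos φ₂ cos Δλ,  σ = 1.6850 rad → d_gc = 10746.8 km
Rhumb line: Δψ = +1.2247, q = Δφ/Δψ = 0.7005, d_rh = R√(Δφ²+q²Δλ²) = 13060.8 km
Excess = 13060.8 − 10746.8 = 2314.0 ≈ 2314 km

2314 km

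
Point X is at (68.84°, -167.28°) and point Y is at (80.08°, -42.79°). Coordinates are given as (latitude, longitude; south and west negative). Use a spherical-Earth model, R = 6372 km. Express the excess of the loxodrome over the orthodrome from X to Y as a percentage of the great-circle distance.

20.9%

Great circle: σ = 0.4877 rad → d_gc = Rσ = 3107.5 km
Rhumb: Δφ = +0.1962, Δλ = +2.1728, Δψ = +0.7665, q = Δφ/Δψ = 0.2559 → d_rh = R√(Δφ²+q²Δλ²) = 3757.4 km
Excess = (3757.4 − 3107.5) / 3107.5 = 649.9 / 3107.5 = 20.91% ≈ 20.9%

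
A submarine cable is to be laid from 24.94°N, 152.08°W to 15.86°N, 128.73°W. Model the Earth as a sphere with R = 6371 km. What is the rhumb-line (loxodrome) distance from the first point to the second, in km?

Δψ = ln[tan(π/4+φ₂/2)/tan(π/4+φ₁/2)] = -0.1693;  Δφ = -0.1585 rad,  Δλ = +0.4075 rad
q = Δφ/Δψ = 0.9360
d = R·√(Δφ² + q²Δλ²) = 6371·0.41307 = 2632 km

2632 km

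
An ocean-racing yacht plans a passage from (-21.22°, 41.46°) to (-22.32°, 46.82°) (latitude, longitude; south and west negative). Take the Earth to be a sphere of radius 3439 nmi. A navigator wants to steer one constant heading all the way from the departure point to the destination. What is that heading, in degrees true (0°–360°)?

102.5°

Δψ = ln[tan(π/4+φ₂/2)/tan(π/4+φ₁/2)] = -0.0207
Δλ = +0.0935 rad (taken the short way round)
course = atan2(Δλ, Δψ) = 102.46°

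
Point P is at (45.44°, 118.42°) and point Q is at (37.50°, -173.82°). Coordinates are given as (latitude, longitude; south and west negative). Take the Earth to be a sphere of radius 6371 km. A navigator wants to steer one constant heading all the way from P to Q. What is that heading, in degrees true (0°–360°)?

98.9°

Δψ = ln[tan(π/4+φ₂/2)/tan(π/4+φ₁/2)] = -0.1853
Δλ = +1.1826 rad (taken the short way round)
course = atan2(Δλ, Δψ) = 98.91°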